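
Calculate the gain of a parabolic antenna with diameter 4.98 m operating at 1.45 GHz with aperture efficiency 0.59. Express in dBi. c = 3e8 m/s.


lambda = c/f = 3e8 / 1.45e+09 = 0.2068966 m
G = eta*(pi*D/lambda)^2 = 0.59*(pi*4.98/0.2068966)^2
G = 3373.6804 (linear)
G = 10*log10(3373.6804) = 35.2810 dBi

35.2810 dBi


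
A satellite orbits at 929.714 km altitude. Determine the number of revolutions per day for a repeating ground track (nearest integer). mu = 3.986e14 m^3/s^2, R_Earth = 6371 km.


r = 7.300714e+06 m
T = 2*pi*sqrt(r^3/mu) = 6208.1074 s = 103.4685 min
revs/day = 1440 / 103.4685 = 13.9173
Rounded: 14 revolutions per day

14 revolutions per day


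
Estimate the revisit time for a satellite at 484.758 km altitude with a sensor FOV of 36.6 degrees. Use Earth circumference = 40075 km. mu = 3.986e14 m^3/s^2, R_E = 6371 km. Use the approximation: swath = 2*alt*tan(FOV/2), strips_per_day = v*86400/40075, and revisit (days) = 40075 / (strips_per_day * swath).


swath = 2*484.758*tan(0.3193953) = 320.6368 km
v = sqrt(mu/r) = 7625.0186 m/s = 7.6250 km/s
strips/day = v*86400/40075 = 7.6250*86400/40075 = 16.4392
coverage/day = strips * swath = 16.4392 * 320.6368 = 5271.0172 km
revisit = 40075 / 5271.0172 = 7.6029 days

7.6029 days


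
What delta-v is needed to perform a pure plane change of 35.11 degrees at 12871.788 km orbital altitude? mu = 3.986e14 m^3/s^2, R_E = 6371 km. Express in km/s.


r = 19242.7880 km = 1.9242788e+07 m
V = sqrt(mu/r) = 4551.2915 m/s
di = 35.11 deg = 0.6127851 rad
dV = 2*V*sin(di/2) = 2*4551.2915*sin(0.3063926)
dV = 2745.5317 m/s = 2.7455 km/s

2.7455 km/s


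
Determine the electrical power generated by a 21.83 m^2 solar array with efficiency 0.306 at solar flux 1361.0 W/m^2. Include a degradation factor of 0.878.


P = area * eta * S * degradation
P = 21.83 * 0.306 * 1361.0 * 0.878
P = 7982.2955 W

7982.2955 W


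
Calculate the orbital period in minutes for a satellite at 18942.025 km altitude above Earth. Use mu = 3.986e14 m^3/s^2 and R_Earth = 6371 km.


r = 25313.0250 km = 2.5313025e+07 m
T = 2*pi*sqrt(r^3/mu) = 2*pi*sqrt(1.6219301e+22 / 3.986e14)
T = 40079.9613 s = 667.9994 min

667.9994 minutes


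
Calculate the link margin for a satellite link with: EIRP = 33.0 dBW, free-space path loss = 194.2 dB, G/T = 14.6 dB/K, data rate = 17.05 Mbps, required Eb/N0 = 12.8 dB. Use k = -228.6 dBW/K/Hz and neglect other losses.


C/N0 = EIRP - FSPL + G/T - k = 33.0 - 194.2 + 14.6 - (-228.6)
C/N0 = 82.0000 dB-Hz
R_b = 17.05 Mbps = 1.705e+07 bps -> 10*log10(R_b) = 72.3172 dB-Hz
Eb/N0 = C/N0 - 10*log10(R_b) = 82.0000 - 72.3172 = 9.6828 dB
Margin = Eb/N0 - Eb/N0_req = 9.6828 - 12.8 = -3.1172 dB (negative margin: link does not close)

-3.1172 dB


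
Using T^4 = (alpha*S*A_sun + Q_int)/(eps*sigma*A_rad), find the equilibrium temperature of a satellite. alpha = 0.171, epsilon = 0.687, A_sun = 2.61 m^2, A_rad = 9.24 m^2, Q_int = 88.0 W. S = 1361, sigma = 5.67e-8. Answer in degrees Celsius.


Numerator = alpha*S*A_sun + Q_int = 0.171*1361*2.61 + 88.0 = 695.4279 W
Denominator = eps*sigma*A_rad = 0.687*5.67e-8*9.24 = 3.599248e-07 W/K^4
T^4 = 1.9321478e+09 K^4
T = 209.6573 K = -63.4927 C

-63.4927 degrees Celsius


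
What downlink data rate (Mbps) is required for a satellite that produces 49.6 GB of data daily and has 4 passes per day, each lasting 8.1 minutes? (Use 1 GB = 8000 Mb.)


total contact time = 4 * 8.1 * 60 = 1944.0000 s
data = 49.6 GB = 396800.0000 Mb
rate = 396800.0000 / 1944.0000 = 204.1152 Mbps

204.1152 Mbps


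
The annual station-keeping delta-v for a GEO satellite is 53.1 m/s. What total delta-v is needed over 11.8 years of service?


dV = rate * years = 53.1 * 11.8
dV = 626.5800 m/s

626.5800 m/s


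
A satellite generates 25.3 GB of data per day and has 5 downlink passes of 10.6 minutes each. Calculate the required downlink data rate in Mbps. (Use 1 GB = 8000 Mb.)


total contact time = 5 * 10.6 * 60 = 3180.0000 s
data = 25.3 GB = 202400.0000 Mb
rate = 202400.0000 / 3180.0000 = 63.6478 Mbps

63.6478 Mbps


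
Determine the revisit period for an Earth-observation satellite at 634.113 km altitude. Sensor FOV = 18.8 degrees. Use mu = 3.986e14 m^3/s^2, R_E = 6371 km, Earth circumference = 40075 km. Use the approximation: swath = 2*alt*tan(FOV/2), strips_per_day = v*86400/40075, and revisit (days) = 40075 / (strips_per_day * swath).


swath = 2*634.113*tan(0.1640609) = 209.9535 km
v = sqrt(mu/r) = 7543.2947 m/s = 7.5433 km/s
strips/day = v*86400/40075 = 7.5433*86400/40075 = 16.2630
coverage/day = strips * swath = 16.2630 * 209.9535 = 3414.4779 km
revisit = 40075 / 3414.4779 = 11.7368 days

11.7368 days


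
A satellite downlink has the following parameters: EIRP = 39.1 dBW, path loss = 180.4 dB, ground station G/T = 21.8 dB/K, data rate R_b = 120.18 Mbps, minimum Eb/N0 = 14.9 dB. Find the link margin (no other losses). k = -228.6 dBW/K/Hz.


C/N0 = EIRP - FSPL + G/T - k = 39.1 - 180.4 + 21.8 - (-228.6)
C/N0 = 109.1000 dB-Hz
R_b = 120.18 Mbps = 1.2018e+08 bps -> 10*log10(R_b) = 80.7983 dB-Hz
Eb/N0 = C/N0 - 10*log10(R_b) = 109.1000 - 80.7983 = 28.3017 dB
Margin = Eb/N0 - Eb/N0_req = 28.3017 - 14.9 = 13.4017 dB (link closes)

13.4017 dB


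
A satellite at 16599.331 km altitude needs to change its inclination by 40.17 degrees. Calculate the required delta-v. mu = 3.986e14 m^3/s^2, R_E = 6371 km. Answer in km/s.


r = 22970.3310 km = 2.2970331e+07 m
V = sqrt(mu/r) = 4165.6715 m/s
di = 40.17 deg = 0.7010988 rad
dV = 2*V*sin(di/2) = 2*4165.6715*sin(0.3505494)
dV = 2861.0984 m/s = 2.8611 km/s

2.8611 km/s


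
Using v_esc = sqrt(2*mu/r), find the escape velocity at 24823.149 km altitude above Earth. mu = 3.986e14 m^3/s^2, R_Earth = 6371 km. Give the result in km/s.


r = 6371.0 + 24823.149 = 31194.1490 km = 3.1194149e+07 m
v_esc = sqrt(2*mu/r) = sqrt(2*3.986e14 / 3.1194149e+07)
v_esc = 5055.3016 m/s = 5.0553 km/s

5.0553 km/s


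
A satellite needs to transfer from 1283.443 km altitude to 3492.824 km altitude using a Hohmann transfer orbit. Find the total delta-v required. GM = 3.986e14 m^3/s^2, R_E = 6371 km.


r1 = 7654.4430 km = 7.654443e+06 m
r2 = 9863.8240 km = 9.863824e+06 m
dv1 = sqrt(mu/r1)*(sqrt(2*r2/(r1+r2)) - 1) = 441.5439 m/s
dv2 = sqrt(mu/r2)*(1 - sqrt(2*r1/(r1+r2))) = 414.3676 m/s
total dv = |dv1| + |dv2| = 441.5439 + 414.3676 = 855.9114 m/s = 0.8559114 km/s

0.8559 km/s


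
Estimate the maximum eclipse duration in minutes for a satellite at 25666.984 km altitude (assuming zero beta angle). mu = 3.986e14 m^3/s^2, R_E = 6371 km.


r = 32037.9840 km
T = 951.1691 min
Eclipse fraction = arcsin(R_E/r)/pi = arcsin(6371.0000/32037.9840)/pi
= arcsin(0.1988577)/pi = 0.06372316
Eclipse duration = 0.06372316 * 951.1691 = 60.6115 min

60.6115 minutes


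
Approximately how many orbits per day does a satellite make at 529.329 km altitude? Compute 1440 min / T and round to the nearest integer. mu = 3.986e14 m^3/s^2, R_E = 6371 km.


r = 6.900329e+06 m
T = 2*pi*sqrt(r^3/mu) = 5704.4781 s = 95.0746 min
revs/day = 1440 / 95.0746 = 15.1460
Rounded: 15 revolutions per day

15 revolutions per day


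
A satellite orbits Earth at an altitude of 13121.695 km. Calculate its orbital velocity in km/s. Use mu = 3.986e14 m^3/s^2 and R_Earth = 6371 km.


r = R_E + alt = 6371.0 + 13121.695 = 19492.6950 km = 1.9492695e+07 m
v = sqrt(mu/r) = sqrt(3.986e14 / 1.9492695e+07) = 4522.0223 m/s = 4.5220 km/s

4.5220 km/s


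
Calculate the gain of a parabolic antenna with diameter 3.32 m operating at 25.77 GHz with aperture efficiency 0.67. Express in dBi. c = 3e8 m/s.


lambda = c/f = 3e8 / 2.577e+10 = 0.01164144 m
G = eta*(pi*D/lambda)^2 = 0.67*(pi*3.32/0.01164144)^2
G = 537820.1174 (linear)
G = 10*log10(537820.1174) = 57.3064 dBi

57.3064 dBi


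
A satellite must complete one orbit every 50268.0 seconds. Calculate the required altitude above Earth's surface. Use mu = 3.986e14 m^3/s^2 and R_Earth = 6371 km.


T = 50268.0 s
r = (mu*T^2/(4*pi^2))^(1/3) = (3.986e14 * 50268.0^2 / (4*pi^2))^(1/3)
r = 2.943881e+07 m = 29438.8104 km
alt = r - R_E = 29438.8104 - 6371 = 23067.8104 km

23067.8104 km


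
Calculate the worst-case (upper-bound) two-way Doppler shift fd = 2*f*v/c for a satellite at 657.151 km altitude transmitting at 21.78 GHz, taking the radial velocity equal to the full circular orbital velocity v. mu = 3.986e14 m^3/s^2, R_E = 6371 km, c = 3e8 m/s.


r = 7.028151e+06 m
v = sqrt(mu/r) = 7530.9212 m/s (worst-case radial velocity)
f = 21.78 GHz = 2.178e+10 Hz
fd = 2*f*v/c = 2*2.178e+10*7530.9212/3.0e+08
fd = 1.0934898e+06 Hz

1.0935e+06 Hz


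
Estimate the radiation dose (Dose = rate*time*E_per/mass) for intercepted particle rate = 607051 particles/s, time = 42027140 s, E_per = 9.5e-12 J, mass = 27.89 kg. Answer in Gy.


Total energy deposited = rate * time * E_per
  = 607051 * 42027140 * 9.5e-12 = 242.3699 J
Dose = E_total / mass = 242.3699 / 27.89
Dose = 8.6902 Gy

8.6902 Gy


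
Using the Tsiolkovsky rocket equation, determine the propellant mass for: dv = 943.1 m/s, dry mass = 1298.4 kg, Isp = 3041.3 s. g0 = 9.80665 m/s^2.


ve = Isp * g0 = 3041.3 * 9.80665 = 29824.964645 m/s
mass ratio = exp(dv/ve) = exp(943.1/29824.964645) = 1.03212642
m_prop = m_dry * (mr - 1) = 1298.4 * (1.03212642 - 1)
m_prop = 41.7129 kg

41.7129 kg


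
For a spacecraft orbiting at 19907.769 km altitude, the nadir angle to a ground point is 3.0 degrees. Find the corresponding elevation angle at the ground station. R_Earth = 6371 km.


r = R_E + alt = 26278.7690 km
Law of sines in the satellite / Earth-center / ground-point triangle:
  sin(nadir)/R_E = sin(90 + el)/r  =>  cos(el) = (r/R_E)*sin(nadir)
cos(el) = (26278.7690 / 6371.0000) * sin(3.0 deg) = 0.2158726
el = arccos(0.2158726) = 77.5333 deg
(Earth-central angle = 90 - nadir - el = 9.4667 deg)

77.5333 degrees


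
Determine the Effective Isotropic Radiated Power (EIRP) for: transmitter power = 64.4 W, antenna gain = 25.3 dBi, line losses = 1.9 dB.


Pt = 64.4 W = 18.0889 dBW
EIRP = Pt_dBW + Gt - losses = 18.0889 + 25.3 - 1.9 = 41.4889 dBW

41.4889 dBW


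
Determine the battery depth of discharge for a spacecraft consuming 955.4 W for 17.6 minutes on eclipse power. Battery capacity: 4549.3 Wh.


E_used = P * t / 60 = 955.4 * 17.6 / 60 = 280.2507 Wh
DOD = E_used / E_total * 100 = 280.2507 / 4549.3 * 100
DOD = 6.1603 %

6.1603 %


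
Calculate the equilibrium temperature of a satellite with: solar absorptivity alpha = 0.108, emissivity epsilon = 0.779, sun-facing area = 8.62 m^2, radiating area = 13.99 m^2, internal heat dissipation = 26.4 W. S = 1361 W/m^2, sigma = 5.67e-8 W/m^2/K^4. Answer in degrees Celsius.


Numerator = alpha*S*A_sun + Q_int = 0.108*1361*8.62 + 26.4 = 1293.4366 W
Denominator = eps*sigma*A_rad = 0.779*5.67e-8*13.99 = 6.1792851e-07 W/K^4
T^4 = 2.0931816e+09 K^4
T = 213.8955 K = -59.2545 C

-59.2545 degrees Celsius


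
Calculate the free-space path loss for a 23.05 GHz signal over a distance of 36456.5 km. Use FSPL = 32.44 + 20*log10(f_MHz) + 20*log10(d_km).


f = 23.05 GHz = 23050.0000 MHz
d = 36456.5 km
FSPL = 32.44 + 20*log10(23050.0000) + 20*log10(36456.5)
FSPL = 32.44 + 87.2534 + 91.2355
FSPL = 210.9289 dB

210.9289 dB


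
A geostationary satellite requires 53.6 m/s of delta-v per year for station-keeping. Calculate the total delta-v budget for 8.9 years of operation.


dV = rate * years = 53.6 * 8.9
dV = 477.0400 m/s

477.0400 m/s


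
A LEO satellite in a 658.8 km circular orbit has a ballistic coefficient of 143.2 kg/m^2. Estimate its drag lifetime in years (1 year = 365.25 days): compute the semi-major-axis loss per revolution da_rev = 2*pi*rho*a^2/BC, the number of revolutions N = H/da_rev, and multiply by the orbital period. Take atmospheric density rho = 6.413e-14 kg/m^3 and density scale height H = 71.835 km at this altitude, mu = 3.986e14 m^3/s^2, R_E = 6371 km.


a = R_E + alt = 7029.8000 km = 7.0298e+06 m
da_rev = 2*pi*rho*a^2/BC = 2*pi*6.413e-14*(7.0298e+06)^2/143.2 = 0.139054174 m per revolution
N = H/da_rev = 71835.0000 m / 0.139054174 m = 516597.2227 revolutions
P = 2*pi*sqrt(a^3/mu) = 5865.7787 s
lifetime = N*P = 516597.2227 * 5865.7787 = 3.030245e+09 s = 35072.2800 days
years = 35072.2800 / 365.25 = 96.0227 years

96.0227 years


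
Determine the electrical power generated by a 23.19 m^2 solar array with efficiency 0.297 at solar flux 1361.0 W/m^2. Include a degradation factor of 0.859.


P = area * eta * S * degradation
P = 23.19 * 0.297 * 1361.0 * 0.859
P = 8052.0875 W

8052.0875 W


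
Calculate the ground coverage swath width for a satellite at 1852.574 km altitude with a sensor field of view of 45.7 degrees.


FOV = 45.7 deg = 0.7976155 rad
swath = 2 * alt * tan(FOV/2) = 2 * 1852.574 * tan(0.3988077)
swath = 2 * 1852.574 * 0.4213885
swath = 1561.3069 km

1561.3069 km


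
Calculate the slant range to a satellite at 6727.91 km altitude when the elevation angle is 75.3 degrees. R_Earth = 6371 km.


h = 6727.91 km, el = 75.3 deg
d = -R_E*sin(el) + sqrt((R_E*sin(el))^2 + 2*R_E*h + h^2)
d = -6371.0000*sin(1.3142) + sqrt((6371.0000*0.9672678)^2 + 2*6371.0000*6727.91 + 6727.91^2)
d = 6836.2967 km

6836.2967 km


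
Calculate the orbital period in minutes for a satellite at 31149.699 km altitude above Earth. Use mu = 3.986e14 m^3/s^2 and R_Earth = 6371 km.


r = 37520.6990 km = 3.7520699e+07 m
T = 2*pi*sqrt(r^3/mu) = 2*pi*sqrt(5.2821747e+22 / 3.986e14)
T = 72329.8563 s = 1205.4976 min

1205.4976 minutes


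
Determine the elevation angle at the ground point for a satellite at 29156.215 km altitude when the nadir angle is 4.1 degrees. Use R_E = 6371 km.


r = R_E + alt = 35527.2150 km
Law of sines in the satellite / Earth-center / ground-point triangle:
  sin(nadir)/R_E = sin(90 + el)/r  =>  cos(el) = (r/R_E)*sin(nadir)
cos(el) = (35527.2150 / 6371.0000) * sin(4.1 deg) = 0.398698
el = arccos(0.398698) = 66.5032 deg
(Earth-central angle = 90 - nadir - el = 19.3968 deg)

66.5032 degrees


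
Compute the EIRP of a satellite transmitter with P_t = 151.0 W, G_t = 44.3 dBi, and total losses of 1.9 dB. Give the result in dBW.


Pt = 151.0 W = 21.7898 dBW
EIRP = Pt_dBW + Gt - losses = 21.7898 + 44.3 - 1.9 = 64.1898 dBW

64.1898 dBW


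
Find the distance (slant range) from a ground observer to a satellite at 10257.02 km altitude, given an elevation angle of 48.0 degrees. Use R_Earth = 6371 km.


h = 10257.02 km, el = 48.0 deg
d = -R_E*sin(el) + sqrt((R_E*sin(el))^2 + 2*R_E*h + h^2)
d = -6371.0000*sin(0.837758) + sqrt((6371.0000*0.7431448)^2 + 2*6371.0000*10257.02 + 10257.02^2)
d = 11337.6866 km

11337.6866 km


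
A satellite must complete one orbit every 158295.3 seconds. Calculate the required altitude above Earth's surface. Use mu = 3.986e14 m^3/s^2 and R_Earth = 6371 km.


T = 158295.3 s
r = (mu*T^2/(4*pi^2))^(1/3) = (3.986e14 * 158295.3^2 / (4*pi^2))^(1/3)
r = 6.3246699e+07 m = 63246.6994 km
alt = r - R_E = 63246.6994 - 6371 = 56875.6994 km

56875.6994 km


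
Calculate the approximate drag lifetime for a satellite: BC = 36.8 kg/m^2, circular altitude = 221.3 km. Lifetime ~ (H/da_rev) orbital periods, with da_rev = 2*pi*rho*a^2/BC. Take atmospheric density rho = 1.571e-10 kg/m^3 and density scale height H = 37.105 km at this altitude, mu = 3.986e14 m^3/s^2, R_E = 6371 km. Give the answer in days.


a = R_E + alt = 6592.3000 km = 6.5923e+06 m
da_rev = 2*pi*rho*a^2/BC = 2*pi*1.571e-10*(6.5923e+06)^2/36.8 = 1165.687556 m per revolution
N = H/da_rev = 37105.0000 m / 1165.687556 m = 31.8310 revolutions
P = 2*pi*sqrt(a^3/mu) = 5326.8034 s
lifetime = N*P = 31.8310 * 5326.8034 = 169557.4752 s = 1.9625 days

1.9625 days


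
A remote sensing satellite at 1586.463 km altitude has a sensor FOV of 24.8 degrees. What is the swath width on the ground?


FOV = 24.8 deg = 0.4328417 rad
swath = 2 * alt * tan(FOV/2) = 2 * 1586.463 * tan(0.2164208)
swath = 2 * 1586.463 * 0.2198643
swath = 697.6130 km

697.6130 km


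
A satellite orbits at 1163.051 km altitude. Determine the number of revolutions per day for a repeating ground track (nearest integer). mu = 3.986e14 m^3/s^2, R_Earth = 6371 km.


r = 7.534051e+06 m
T = 2*pi*sqrt(r^3/mu) = 6508.0976 s = 108.4683 min
revs/day = 1440 / 108.4683 = 13.2758
Rounded: 13 revolutions per day

13 revolutions per day


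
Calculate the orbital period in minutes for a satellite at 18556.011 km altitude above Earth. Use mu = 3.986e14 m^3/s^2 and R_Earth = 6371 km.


r = 24927.0110 km = 2.4927011e+07 m
T = 2*pi*sqrt(r^3/mu) = 2*pi*sqrt(1.5488545e+22 / 3.986e14)
T = 39166.6592 s = 652.7777 min

652.7777 minutes


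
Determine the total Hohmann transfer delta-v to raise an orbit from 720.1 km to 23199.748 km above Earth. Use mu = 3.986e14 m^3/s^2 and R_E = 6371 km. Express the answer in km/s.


r1 = 7091.1000 km = 7.0911e+06 m
r2 = 29570.7480 km = 2.9570748e+07 m
dv1 = sqrt(mu/r1)*(sqrt(2*r2/(r1+r2)) - 1) = 2025.0764 m/s
dv2 = sqrt(mu/r2)*(1 - sqrt(2*r1/(r1+r2))) = 1387.9431 m/s
total dv = |dv1| + |dv2| = 2025.0764 + 1387.9431 = 3413.0195 m/s = 3.4130 km/s

3.4130 km/s


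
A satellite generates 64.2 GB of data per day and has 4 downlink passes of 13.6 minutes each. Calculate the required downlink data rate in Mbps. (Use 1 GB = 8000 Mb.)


total contact time = 4 * 13.6 * 60 = 3264.0000 s
data = 64.2 GB = 513600.0000 Mb
rate = 513600.0000 / 3264.0000 = 157.3529 Mbps

157.3529 Mbps


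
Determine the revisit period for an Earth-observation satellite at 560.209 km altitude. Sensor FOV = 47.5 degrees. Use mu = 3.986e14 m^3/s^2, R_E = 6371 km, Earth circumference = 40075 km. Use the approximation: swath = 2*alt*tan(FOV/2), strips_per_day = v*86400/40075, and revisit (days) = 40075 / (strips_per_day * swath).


swath = 2*560.209*tan(0.4145157) = 492.9957 km
v = sqrt(mu/r) = 7583.4032 m/s = 7.5834 km/s
strips/day = v*86400/40075 = 7.5834*86400/40075 = 16.3495
coverage/day = strips * swath = 16.3495 * 492.9957 = 8060.2314 km
revisit = 40075 / 8060.2314 = 4.9719 days

4.9719 days


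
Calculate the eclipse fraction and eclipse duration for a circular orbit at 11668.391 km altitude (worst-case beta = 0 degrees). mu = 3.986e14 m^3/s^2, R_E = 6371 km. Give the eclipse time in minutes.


r = 18039.3910 km
T = 401.8767 min
Eclipse fraction = arcsin(R_E/r)/pi = arcsin(6371.0000/18039.3910)/pi
= arcsin(0.3531716)/pi = 0.1148968
Eclipse duration = 0.1148968 * 401.8767 = 46.1743 min

46.1743 minutes


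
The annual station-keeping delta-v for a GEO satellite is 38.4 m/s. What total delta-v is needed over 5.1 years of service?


dV = rate * years = 38.4 * 5.1
dV = 195.8400 m/s

195.8400 m/s


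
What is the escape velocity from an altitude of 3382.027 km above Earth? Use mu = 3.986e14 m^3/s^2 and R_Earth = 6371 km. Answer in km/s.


r = 6371.0 + 3382.027 = 9753.0270 km = 9.753027e+06 m
v_esc = sqrt(2*mu/r) = sqrt(2*3.986e14 / 9.753027e+06)
v_esc = 9040.9472 m/s = 9.0409 km/s

9.0409 km/s


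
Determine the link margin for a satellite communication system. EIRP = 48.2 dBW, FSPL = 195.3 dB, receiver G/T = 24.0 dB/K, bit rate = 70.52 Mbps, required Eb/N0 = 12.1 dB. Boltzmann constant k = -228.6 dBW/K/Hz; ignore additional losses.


C/N0 = EIRP - FSPL + G/T - k = 48.2 - 195.3 + 24.0 - (-228.6)
C/N0 = 105.5000 dB-Hz
R_b = 70.52 Mbps = 7.052e+07 bps -> 10*log10(R_b) = 78.4831 dB-Hz
Eb/N0 = C/N0 - 10*log10(R_b) = 105.5000 - 78.4831 = 27.0169 dB
Margin = Eb/N0 - Eb/N0_req = 27.0169 - 12.1 = 14.9169 dB (link closes)

14.9169 dB


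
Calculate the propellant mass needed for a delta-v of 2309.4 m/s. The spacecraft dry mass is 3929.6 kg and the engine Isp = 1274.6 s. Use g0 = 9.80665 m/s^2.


ve = Isp * g0 = 1274.6 * 9.80665 = 12499.556090 m/s
mass ratio = exp(dv/ve) = exp(2309.4/12499.556090) = 1.20292797
m_prop = m_dry * (mr - 1) = 3929.6 * (1.20292797 - 1)
m_prop = 797.4258 kg

797.4258 kg


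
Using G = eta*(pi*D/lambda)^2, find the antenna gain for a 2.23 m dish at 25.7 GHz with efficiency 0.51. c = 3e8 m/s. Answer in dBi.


lambda = c/f = 3e8 / 2.57e+10 = 0.01167315 m
G = eta*(pi*D/lambda)^2 = 0.51*(pi*2.23/0.01167315)^2
G = 183697.5588 (linear)
G = 10*log10(183697.5588) = 52.6410 dBi

52.6410 dBi


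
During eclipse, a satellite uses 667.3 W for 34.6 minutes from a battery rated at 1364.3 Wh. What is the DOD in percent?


E_used = P * t / 60 = 667.3 * 34.6 / 60 = 384.8097 Wh
DOD = E_used / E_total * 100 = 384.8097 / 1364.3 * 100
DOD = 28.2056 %

28.2056 %


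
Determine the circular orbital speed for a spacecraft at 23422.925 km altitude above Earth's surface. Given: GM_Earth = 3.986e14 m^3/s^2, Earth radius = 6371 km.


r = R_E + alt = 6371.0 + 23422.925 = 29793.9250 km = 2.9793925e+07 m
v = sqrt(mu/r) = sqrt(3.986e14 / 2.9793925e+07) = 3657.6722 m/s = 3.6577 km/s

3.6577 km/s


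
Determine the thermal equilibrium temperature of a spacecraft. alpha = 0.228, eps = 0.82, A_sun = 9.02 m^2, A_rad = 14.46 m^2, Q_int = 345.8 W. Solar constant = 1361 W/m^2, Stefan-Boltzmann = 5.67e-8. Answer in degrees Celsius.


Numerator = alpha*S*A_sun + Q_int = 0.228*1361*9.02 + 345.8 = 3144.7782 W
Denominator = eps*sigma*A_rad = 0.82*5.67e-8*14.46 = 6.7230324e-07 W/K^4
T^4 = 4.6776186e+09 K^4
T = 261.5208 K = -11.6292 C

-11.6292 degrees Celsius


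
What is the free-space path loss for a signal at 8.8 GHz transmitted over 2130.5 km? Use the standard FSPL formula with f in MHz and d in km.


f = 8.8 GHz = 8800.0000 MHz
d = 2130.5 km
FSPL = 32.44 + 20*log10(8800.0000) + 20*log10(2130.5)
FSPL = 32.44 + 78.8897 + 66.5696
FSPL = 177.8993 dB

177.8993 dB


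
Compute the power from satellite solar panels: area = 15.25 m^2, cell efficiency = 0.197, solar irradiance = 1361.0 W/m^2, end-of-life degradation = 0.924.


P = area * eta * S * degradation
P = 15.25 * 0.197 * 1361.0 * 0.924
P = 3778.0366 W

3778.0366 W


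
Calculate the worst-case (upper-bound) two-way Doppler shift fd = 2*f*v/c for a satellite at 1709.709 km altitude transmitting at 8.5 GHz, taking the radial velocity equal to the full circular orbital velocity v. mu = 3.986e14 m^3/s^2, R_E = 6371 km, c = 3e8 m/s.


r = 8.080709e+06 m
v = sqrt(mu/r) = 7023.3436 m/s (worst-case radial velocity)
f = 8.5 GHz = 8.5e+09 Hz
fd = 2*f*v/c = 2*8.5e+09*7023.3436/3.0e+08
fd = 397989.4686 Hz

397989.4686 Hz


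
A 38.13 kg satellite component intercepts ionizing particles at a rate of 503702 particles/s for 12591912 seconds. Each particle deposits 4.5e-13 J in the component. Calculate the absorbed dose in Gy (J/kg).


Total energy deposited = rate * time * E_per
  = 503702 * 12591912 * 4.5e-13 = 2.8542 J
Dose = E_total / mass = 2.8542 / 38.13
Dose = 0.07485332 Gy

0.0749 Gy


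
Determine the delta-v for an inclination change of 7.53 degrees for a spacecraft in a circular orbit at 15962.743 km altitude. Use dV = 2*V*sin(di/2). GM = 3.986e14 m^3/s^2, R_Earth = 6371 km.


r = 22333.7430 km = 2.2333743e+07 m
V = sqrt(mu/r) = 4224.6223 m/s
di = 7.53 deg = 0.1314233 rad
dV = 2*V*sin(di/2) = 2*4224.6223*sin(0.06571165)
dV = 554.8143 m/s = 0.5548143 km/s

0.5548 km/s


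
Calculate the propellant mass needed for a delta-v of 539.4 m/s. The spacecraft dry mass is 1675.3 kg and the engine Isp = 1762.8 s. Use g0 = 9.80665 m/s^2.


ve = Isp * g0 = 1762.8 * 9.80665 = 17287.162620 m/s
mass ratio = exp(dv/ve) = exp(539.4/17287.162620) = 1.03169424
m_prop = m_dry * (mr - 1) = 1675.3 * (1.03169424 - 1)
m_prop = 53.0974 kg

53.0974 kg


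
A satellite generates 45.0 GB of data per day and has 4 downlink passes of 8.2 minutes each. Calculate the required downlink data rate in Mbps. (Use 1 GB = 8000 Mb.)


total contact time = 4 * 8.2 * 60 = 1968.0000 s
data = 45.0 GB = 360000.0000 Mb
rate = 360000.0000 / 1968.0000 = 182.9268 Mbps

182.9268 Mbps


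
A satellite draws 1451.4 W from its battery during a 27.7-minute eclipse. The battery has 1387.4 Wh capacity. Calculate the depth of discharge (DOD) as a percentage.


E_used = P * t / 60 = 1451.4 * 27.7 / 60 = 670.0630 Wh
DOD = E_used / E_total * 100 = 670.0630 / 1387.4 * 100
DOD = 48.2963 %

48.2963 %


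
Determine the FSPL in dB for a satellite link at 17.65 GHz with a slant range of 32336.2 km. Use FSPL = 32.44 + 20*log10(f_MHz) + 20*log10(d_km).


f = 17.65 GHz = 17650.0000 MHz
d = 32336.2 km
FSPL = 32.44 + 20*log10(17650.0000) + 20*log10(32336.2)
FSPL = 32.44 + 84.9349 + 90.1938
FSPL = 207.5687 dB

207.5687 dB


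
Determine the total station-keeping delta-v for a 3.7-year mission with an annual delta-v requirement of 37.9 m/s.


dV = rate * years = 37.9 * 3.7
dV = 140.2300 m/s

140.2300 m/s


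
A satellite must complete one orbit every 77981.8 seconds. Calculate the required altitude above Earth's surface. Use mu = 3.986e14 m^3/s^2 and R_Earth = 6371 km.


T = 77981.8 s
r = (mu*T^2/(4*pi^2))^(1/3) = (3.986e14 * 77981.8^2 / (4*pi^2))^(1/3)
r = 3.9450698e+07 m = 39450.6978 km
alt = r - R_E = 39450.6978 - 6371 = 33079.6978 km

33079.6978 km


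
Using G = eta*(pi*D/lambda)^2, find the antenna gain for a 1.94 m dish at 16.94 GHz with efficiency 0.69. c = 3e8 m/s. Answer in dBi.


lambda = c/f = 3e8 / 1.694e+10 = 0.01770956 m
G = eta*(pi*D/lambda)^2 = 0.69*(pi*1.94/0.01770956)^2
G = 81721.5506 (linear)
G = 10*log10(81721.5506) = 49.1234 dBi

49.1234 dBi


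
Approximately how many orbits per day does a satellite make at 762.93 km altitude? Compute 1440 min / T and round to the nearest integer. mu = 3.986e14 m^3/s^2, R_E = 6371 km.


r = 7.13393e+06 m
T = 2*pi*sqrt(r^3/mu) = 5996.5918 s = 99.9432 min
revs/day = 1440 / 99.9432 = 14.4082
Rounded: 14 revolutions per day

14 revolutions per day


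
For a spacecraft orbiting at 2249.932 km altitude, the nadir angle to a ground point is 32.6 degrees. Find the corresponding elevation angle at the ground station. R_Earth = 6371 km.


r = R_E + alt = 8620.9320 km
Law of sines in the satellite / Earth-center / ground-point triangle:
  sin(nadir)/R_E = sin(90 + el)/r  =>  cos(el) = (r/R_E)*sin(nadir)
cos(el) = (8620.9320 / 6371.0000) * sin(32.6 deg) = 0.7290388
el = arccos(0.7290388) = 43.1941 deg
(Earth-central angle = 90 - nadir - el = 14.2059 deg)

43.1941 degrees


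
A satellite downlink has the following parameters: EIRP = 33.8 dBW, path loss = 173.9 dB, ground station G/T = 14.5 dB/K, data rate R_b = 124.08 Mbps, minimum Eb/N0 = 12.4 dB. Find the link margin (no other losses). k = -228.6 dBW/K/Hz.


C/N0 = EIRP - FSPL + G/T - k = 33.8 - 173.9 + 14.5 - (-228.6)
C/N0 = 103.0000 dB-Hz
R_b = 124.08 Mbps = 1.2408e+08 bps -> 10*log10(R_b) = 80.9370 dB-Hz
Eb/N0 = C/N0 - 10*log10(R_b) = 103.0000 - 80.9370 = 22.0630 dB
Margin = Eb/N0 - Eb/N0_req = 22.0630 - 12.4 = 9.6630 dB (link closes)

9.6630 dB


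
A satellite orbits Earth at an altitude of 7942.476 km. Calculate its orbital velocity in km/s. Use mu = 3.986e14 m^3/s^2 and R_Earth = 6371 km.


r = R_E + alt = 6371.0 + 7942.476 = 14313.4760 km = 1.4313476e+07 m
v = sqrt(mu/r) = sqrt(3.986e14 / 1.4313476e+07) = 5277.1093 m/s = 5.2771 km/s

5.2771 km/s


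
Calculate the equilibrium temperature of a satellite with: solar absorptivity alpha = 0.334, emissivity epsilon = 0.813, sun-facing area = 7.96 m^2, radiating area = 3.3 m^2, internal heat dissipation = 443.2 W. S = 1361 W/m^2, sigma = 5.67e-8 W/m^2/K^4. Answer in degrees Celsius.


Numerator = alpha*S*A_sun + Q_int = 0.334*1361*7.96 + 443.2 = 4061.6090 W
Denominator = eps*sigma*A_rad = 0.813*5.67e-8*3.3 = 1.5212043e-07 W/K^4
T^4 = 2.6699958e+10 K^4
T = 404.2292 K = 131.0792 C

131.0792 degrees Celsius


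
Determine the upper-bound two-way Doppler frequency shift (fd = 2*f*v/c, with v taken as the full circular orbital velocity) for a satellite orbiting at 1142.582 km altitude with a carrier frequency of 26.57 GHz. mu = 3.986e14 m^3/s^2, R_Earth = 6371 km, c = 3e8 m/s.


r = 7.513582e+06 m
v = sqrt(mu/r) = 7283.5840 m/s (worst-case radial velocity)
f = 26.57 GHz = 2.657e+10 Hz
fd = 2*f*v/c = 2*2.657e+10*7283.5840/3.0e+08
fd = 1.2901655e+06 Hz

1.2902e+06 Hz


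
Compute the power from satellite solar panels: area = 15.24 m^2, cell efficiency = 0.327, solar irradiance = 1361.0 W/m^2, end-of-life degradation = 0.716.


P = area * eta * S * degradation
P = 15.24 * 0.327 * 1361.0 * 0.716
P = 4856.2817 W

4856.2817 W


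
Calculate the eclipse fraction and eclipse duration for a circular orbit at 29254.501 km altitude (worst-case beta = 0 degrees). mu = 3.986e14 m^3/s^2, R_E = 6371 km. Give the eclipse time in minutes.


r = 35625.5010 km
T = 1115.3250 min
Eclipse fraction = arcsin(R_E/r)/pi = arcsin(6371.0000/35625.5010)/pi
= arcsin(0.1788326)/pi = 0.05723204
Eclipse duration = 0.05723204 * 1115.3250 = 63.8323 min

63.8323 minutes


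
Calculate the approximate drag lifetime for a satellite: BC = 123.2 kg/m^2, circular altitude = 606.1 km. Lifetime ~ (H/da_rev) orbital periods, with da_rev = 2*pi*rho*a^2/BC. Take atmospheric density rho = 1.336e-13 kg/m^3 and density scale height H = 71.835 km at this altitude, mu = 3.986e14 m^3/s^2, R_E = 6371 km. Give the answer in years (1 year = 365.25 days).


a = R_E + alt = 6977.1000 km = 6.9771e+06 m
da_rev = 2*pi*rho*a^2/BC = 2*pi*1.336e-13*(6.9771e+06)^2/123.2 = 0.331684757 m per revolution
N = H/da_rev = 71835.0000 m / 0.331684757 m = 216576.1266 revolutions
P = 2*pi*sqrt(a^3/mu) = 5799.9419 s
lifetime = N*P = 216576.1266 * 5799.9419 = 1.2561289e+09 s = 14538.5295 days
years = 14538.5295 / 365.25 = 39.8043 years

39.8043 years


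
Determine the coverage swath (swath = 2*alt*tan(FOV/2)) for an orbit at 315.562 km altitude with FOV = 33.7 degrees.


FOV = 33.7 deg = 0.588176 rad
swath = 2 * alt * tan(FOV/2) = 2 * 315.562 * tan(0.294088)
swath = 2 * 315.562 * 0.3028703
swath = 191.1487 km

191.1487 km


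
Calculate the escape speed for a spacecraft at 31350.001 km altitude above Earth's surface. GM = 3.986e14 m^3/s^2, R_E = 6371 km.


r = 6371.0 + 31350.001 = 37721.0010 km = 3.7721001e+07 m
v_esc = sqrt(2*mu/r) = sqrt(2*3.986e14 / 3.7721001e+07)
v_esc = 4597.1856 m/s = 4.5972 km/s

4.5972 km/s


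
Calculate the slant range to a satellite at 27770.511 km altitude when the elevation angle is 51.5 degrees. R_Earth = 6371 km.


h = 27770.511 km, el = 51.5 deg
d = -R_E*sin(el) + sqrt((R_E*sin(el))^2 + 2*R_E*h + h^2)
d = -6371.0000*sin(0.8988446) + sqrt((6371.0000*0.7826082)^2 + 2*6371.0000*27770.511 + 27770.511^2)
d = 28924.3749 km

28924.3749 km


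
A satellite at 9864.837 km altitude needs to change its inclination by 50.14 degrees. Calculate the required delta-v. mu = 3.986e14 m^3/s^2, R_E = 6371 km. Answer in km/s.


r = 16235.8370 km = 1.6235837e+07 m
V = sqrt(mu/r) = 4954.8591 m/s
di = 50.14 deg = 0.8751081 rad
dV = 2*V*sin(di/2) = 2*4954.8591*sin(0.437554)
dV = 4198.9974 m/s = 4.1990 km/s

4.1990 km/s


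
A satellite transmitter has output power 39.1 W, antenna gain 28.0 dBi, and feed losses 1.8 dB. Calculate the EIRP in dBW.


Pt = 39.1 W = 15.9218 dBW
EIRP = Pt_dBW + Gt - losses = 15.9218 + 28.0 - 1.8 = 42.1218 dBW

42.1218 dBW


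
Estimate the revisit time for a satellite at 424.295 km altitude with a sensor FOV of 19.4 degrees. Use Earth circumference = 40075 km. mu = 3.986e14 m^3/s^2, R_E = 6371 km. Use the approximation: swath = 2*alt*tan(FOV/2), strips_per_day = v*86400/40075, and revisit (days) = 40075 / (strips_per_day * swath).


swath = 2*424.295*tan(0.1692969) = 145.0521 km
v = sqrt(mu/r) = 7658.8663 m/s = 7.6589 km/s
strips/day = v*86400/40075 = 7.6589*86400/40075 = 16.5122
coverage/day = strips * swath = 16.5122 * 145.0521 = 2395.1287 km
revisit = 40075 / 2395.1287 = 16.7319 days

16.7319 days


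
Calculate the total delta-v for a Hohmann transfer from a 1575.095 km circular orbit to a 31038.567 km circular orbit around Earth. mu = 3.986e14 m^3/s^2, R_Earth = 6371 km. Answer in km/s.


r1 = 7946.0950 km = 7.946095e+06 m
r2 = 37409.5670 km = 3.7409567e+07 m
dv1 = sqrt(mu/r1)*(sqrt(2*r2/(r1+r2)) - 1) = 2014.0836 m/s
dv2 = sqrt(mu/r2)*(1 - sqrt(2*r1/(r1+r2))) = 1331.9981 m/s
total dv = |dv1| + |dv2| = 2014.0836 + 1331.9981 = 3346.0817 m/s = 3.3461 km/s

3.3461 km/s


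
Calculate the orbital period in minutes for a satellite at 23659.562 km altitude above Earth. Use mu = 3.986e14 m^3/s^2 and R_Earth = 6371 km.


r = 30030.5620 km = 3.0030562e+07 m
T = 2*pi*sqrt(r^3/mu) = 2*pi*sqrt(2.7082601e+22 / 3.986e14)
T = 51791.2521 s = 863.1875 min

863.1875 minutes


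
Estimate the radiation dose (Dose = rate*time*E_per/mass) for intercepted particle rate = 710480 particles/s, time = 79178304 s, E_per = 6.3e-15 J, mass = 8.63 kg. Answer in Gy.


Total energy deposited = rate * time * E_per
  = 710480 * 79178304 * 6.3e-15 = 0.354404 J
Dose = E_total / mass = 0.354404 / 8.63
Dose = 0.04106651 Gy

0.0411 Gy


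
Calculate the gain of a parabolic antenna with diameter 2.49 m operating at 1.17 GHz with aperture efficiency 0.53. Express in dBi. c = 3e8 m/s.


lambda = c/f = 3e8 / 1.17e+09 = 0.2564103 m
G = eta*(pi*D/lambda)^2 = 0.53*(pi*2.49/0.2564103)^2
G = 493.2914 (linear)
G = 10*log10(493.2914) = 26.9310 dBi

26.9310 dBi


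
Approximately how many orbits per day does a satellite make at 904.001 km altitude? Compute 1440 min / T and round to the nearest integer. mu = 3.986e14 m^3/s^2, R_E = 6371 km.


r = 7.275001e+06 m
T = 2*pi*sqrt(r^3/mu) = 6175.3391 s = 102.9223 min
revs/day = 1440 / 102.9223 = 13.9911
Rounded: 14 revolutions per day

14 revolutions per day


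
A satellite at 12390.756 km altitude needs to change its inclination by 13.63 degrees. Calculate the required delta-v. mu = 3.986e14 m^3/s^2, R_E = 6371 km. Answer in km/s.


r = 18761.7560 km = 1.8761756e+07 m
V = sqrt(mu/r) = 4609.2674 m/s
di = 13.63 deg = 0.2378884 rad
dV = 2*V*sin(di/2) = 2*4609.2674*sin(0.1189442)
dV = 1093.9075 m/s = 1.0939 km/s

1.0939 km/s


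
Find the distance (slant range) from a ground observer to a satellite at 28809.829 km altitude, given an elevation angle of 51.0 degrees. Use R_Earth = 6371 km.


h = 28809.829 km, el = 51.0 deg
d = -R_E*sin(el) + sqrt((R_E*sin(el))^2 + 2*R_E*h + h^2)
d = -6371.0000*sin(0.8901179) + sqrt((6371.0000*0.777146)^2 + 2*6371.0000*28809.829 + 28809.829^2)
d = 30000.4188 km

30000.4188 km


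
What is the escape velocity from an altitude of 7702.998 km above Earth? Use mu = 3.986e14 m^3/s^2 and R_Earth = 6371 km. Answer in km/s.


r = 6371.0 + 7702.998 = 14073.9980 km = 1.4073998e+07 m
v_esc = sqrt(2*mu/r) = sqrt(2*3.986e14 / 1.4073998e+07)
v_esc = 7526.1852 m/s = 7.5262 km/s

7.5262 km/s


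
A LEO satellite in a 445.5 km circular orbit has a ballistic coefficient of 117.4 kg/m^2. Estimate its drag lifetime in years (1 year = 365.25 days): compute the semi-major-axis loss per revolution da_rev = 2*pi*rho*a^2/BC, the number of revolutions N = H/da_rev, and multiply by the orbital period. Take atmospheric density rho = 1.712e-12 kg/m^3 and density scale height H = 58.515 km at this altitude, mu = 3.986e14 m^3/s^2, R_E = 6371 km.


a = R_E + alt = 6816.5000 km = 6.8165e+06 m
da_rev = 2*pi*rho*a^2/BC = 2*pi*1.712e-12*(6.8165e+06)^2/117.4 = 4.257341 m per revolution
N = H/da_rev = 58515.0000 m / 4.257341 m = 13744.4954 revolutions
P = 2*pi*sqrt(a^3/mu) = 5600.8428 s
lifetime = N*P = 13744.4954 * 5600.8428 = 7.6980757e+07 s = 890.9810 days
years = 890.9810 / 365.25 = 2.4394 years

2.4394 years


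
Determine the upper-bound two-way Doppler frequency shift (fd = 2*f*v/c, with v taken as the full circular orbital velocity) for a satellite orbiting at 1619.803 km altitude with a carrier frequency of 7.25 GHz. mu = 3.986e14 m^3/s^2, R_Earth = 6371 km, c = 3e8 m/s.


r = 7.990803e+06 m
v = sqrt(mu/r) = 7062.7435 m/s (worst-case radial velocity)
f = 7.25 GHz = 7.25e+09 Hz
fd = 2*f*v/c = 2*7.25e+09*7062.7435/3.0e+08
fd = 341365.9367 Hz

341365.9367 Hz


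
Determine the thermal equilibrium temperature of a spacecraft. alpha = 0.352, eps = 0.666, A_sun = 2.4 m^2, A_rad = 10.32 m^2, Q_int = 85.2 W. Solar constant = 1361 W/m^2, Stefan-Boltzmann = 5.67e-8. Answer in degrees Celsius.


Numerator = alpha*S*A_sun + Q_int = 0.352*1361*2.4 + 85.2 = 1234.9728 W
Denominator = eps*sigma*A_rad = 0.666*5.67e-8*10.32 = 3.897059e-07 W/K^4
T^4 = 3.1689866e+09 K^4
T = 237.2630 K = -35.8870 C

-35.8870 degrees Celsius


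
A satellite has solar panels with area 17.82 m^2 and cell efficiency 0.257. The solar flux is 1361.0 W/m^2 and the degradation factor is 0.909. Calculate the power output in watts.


P = area * eta * S * degradation
P = 17.82 * 0.257 * 1361.0 * 0.909
P = 5665.8208 W

5665.8208 W


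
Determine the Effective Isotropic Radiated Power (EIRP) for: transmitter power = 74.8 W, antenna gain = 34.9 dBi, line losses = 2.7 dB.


Pt = 74.8 W = 18.7390 dBW
EIRP = Pt_dBW + Gt - losses = 18.7390 + 34.9 - 2.7 = 50.9390 dBW

50.9390 dBW


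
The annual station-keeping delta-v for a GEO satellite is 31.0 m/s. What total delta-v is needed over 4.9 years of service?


dV = rate * years = 31.0 * 4.9
dV = 151.9000 m/s

151.9000 m/s


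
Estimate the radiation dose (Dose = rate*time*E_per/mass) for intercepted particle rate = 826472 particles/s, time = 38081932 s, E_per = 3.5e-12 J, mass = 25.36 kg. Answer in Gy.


Total energy deposited = rate * time * E_per
  = 826472 * 38081932 * 3.5e-12 = 110.1578 J
Dose = E_total / mass = 110.1578 / 25.36
Dose = 4.3438 Gy

4.3438 Gy


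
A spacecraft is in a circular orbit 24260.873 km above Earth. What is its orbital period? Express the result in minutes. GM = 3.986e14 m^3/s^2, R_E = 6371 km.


r = 30631.8730 km = 3.0631873e+07 m
T = 2*pi*sqrt(r^3/mu) = 2*pi*sqrt(2.8742243e+22 / 3.986e14)
T = 53354.5609 s = 889.2427 min

889.2427 minutes


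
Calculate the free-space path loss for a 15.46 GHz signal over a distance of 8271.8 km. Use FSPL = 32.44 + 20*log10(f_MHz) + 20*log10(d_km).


f = 15.46 GHz = 15460.0000 MHz
d = 8271.8 km
FSPL = 32.44 + 20*log10(15460.0000) + 20*log10(8271.8)
FSPL = 32.44 + 83.7842 + 78.3520
FSPL = 194.5762 dB

194.5762 dB


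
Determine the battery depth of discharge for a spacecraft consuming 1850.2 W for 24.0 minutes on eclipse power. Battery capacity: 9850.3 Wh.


E_used = P * t / 60 = 1850.2 * 24.0 / 60 = 740.0800 Wh
DOD = E_used / E_total * 100 = 740.0800 / 9850.3 * 100
DOD = 7.5133 %

7.5133 %


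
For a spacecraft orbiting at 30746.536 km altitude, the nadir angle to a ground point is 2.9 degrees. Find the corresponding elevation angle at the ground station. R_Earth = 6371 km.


r = R_E + alt = 37117.5360 km
Law of sines in the satellite / Earth-center / ground-point triangle:
  sin(nadir)/R_E = sin(90 + el)/r  =>  cos(el) = (r/R_E)*sin(nadir)
cos(el) = (37117.5360 / 6371.0000) * sin(2.9 deg) = 0.2947552
el = arccos(0.2947552) = 72.8571 deg
(Earth-central angle = 90 - nadir - el = 14.2429 deg)

72.8571 degrees


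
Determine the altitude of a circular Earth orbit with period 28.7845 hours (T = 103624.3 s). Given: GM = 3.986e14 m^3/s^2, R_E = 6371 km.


T = 103624.3 s
r = (mu*T^2/(4*pi^2))^(1/3) = (3.986e14 * 103624.3^2 / (4*pi^2))^(1/3)
r = 4.7683368e+07 m = 47683.3683 km
alt = r - R_E = 47683.3683 - 6371 = 41312.3683 km

41312.3683 km


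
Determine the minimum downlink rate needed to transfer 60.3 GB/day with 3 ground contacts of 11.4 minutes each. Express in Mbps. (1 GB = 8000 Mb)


total contact time = 3 * 11.4 * 60 = 2052.0000 s
data = 60.3 GB = 482400.0000 Mb
rate = 482400.0000 / 2052.0000 = 235.0877 Mbps

235.0877 Mbps


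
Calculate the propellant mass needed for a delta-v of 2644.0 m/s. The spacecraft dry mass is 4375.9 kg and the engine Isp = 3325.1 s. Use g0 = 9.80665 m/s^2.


ve = Isp * g0 = 3325.1 * 9.80665 = 32608.091915 m/s
mass ratio = exp(dv/ve) = exp(2644.0/32608.091915) = 1.08446217
m_prop = m_dry * (mr - 1) = 4375.9 * (1.08446217 - 1)
m_prop = 369.5980 kg

369.5980 kg


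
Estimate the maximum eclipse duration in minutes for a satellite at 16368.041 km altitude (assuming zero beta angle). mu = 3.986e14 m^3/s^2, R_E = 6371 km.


r = 22739.0410 km
T = 568.7458 min
Eclipse fraction = arcsin(R_E/r)/pi = arcsin(6371.0000/22739.0410)/pi
= arcsin(0.2801789)/pi = 0.0903938
Eclipse duration = 0.0903938 * 568.7458 = 51.4111 min

51.4111 minutes
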